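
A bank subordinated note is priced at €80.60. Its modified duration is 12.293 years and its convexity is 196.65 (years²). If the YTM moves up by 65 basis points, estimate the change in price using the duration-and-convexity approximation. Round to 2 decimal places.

-€6.11

Duration effect: -D_mod·Δy = -12.293 × (+0.0065) = -0.0799045
Convexity effect: ½·C·(Δy)² = 0.5 × 196.65 × (0.0065)² = +0.00415423125
ΔP/P ≈ -0.0799045 + 0.00415423125 = -0.07575026875
ΔP ≈ 80.60 × (-0.07575026875) = -6.10547166125.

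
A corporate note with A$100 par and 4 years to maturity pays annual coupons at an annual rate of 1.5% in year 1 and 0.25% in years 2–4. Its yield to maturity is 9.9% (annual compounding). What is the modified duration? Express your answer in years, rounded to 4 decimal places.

Periodic yield y = 0.099. First find Macaulay duration:
  t   CF        PV=CF/(1+0.099)^t    t·PV
  1         1.50         1.3649         1.3649
  2         0.25         0.2070         0.4140
  3         0.25         0.1883         0.5650
  4       100.25        68.7217       274.8866
  Σ                     70.4819       277.2305
P = 70.4819; Macaulay duration = 277.2305 / 70.4819 = 3.93336 years.
Modified duration = D_Mac / (1 + y) = 3.93336 / 1.099 = 3.57904 years.

3.5790 years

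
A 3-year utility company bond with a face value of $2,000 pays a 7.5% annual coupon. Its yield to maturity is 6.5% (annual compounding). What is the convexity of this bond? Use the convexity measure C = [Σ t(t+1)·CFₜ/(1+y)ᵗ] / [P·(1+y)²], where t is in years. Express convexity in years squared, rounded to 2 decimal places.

With y = 0.065:
  t   CF        PV=CF/(1+0.065)^t    t·PV        t(t+1)·PV
  1       150.00       140.8451       140.8451         281.6901
  2       150.00       132.2489       264.4978         793.4934
  3     2,150.00     1,779.8755     5,339.6266      21,358.5066
  Σ                  2,052.9695     5,744.9695      22,433.6901
P = 2,052.9695.
Convexity = Σ t(t+1)·PV / [P·(1+y)²] = 22,433.6901 / (2,052.9695 × 1.134225) = 9.63427.

9.63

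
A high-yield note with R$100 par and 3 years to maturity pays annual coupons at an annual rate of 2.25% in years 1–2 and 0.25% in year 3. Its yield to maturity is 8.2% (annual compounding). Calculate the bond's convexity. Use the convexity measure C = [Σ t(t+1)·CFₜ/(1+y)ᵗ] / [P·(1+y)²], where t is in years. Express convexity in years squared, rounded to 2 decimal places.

With y = 0.082:
  t   CF        PV=CF/(1+0.082)^t    t·PV        t(t+1)·PV
  1         2.25         2.0795         2.0795           4.1590
  2         2.25         1.9219         3.8438          11.5313
  3       100.25        79.1412       237.4236         949.6943
  Σ                     83.1426       243.3468         965.3846
P = 83.1426.
Convexity = Σ t(t+1)·PV / [P·(1+y)²] = 965.3846 / (83.1426 × 1.170724) = 9.91796.

9.92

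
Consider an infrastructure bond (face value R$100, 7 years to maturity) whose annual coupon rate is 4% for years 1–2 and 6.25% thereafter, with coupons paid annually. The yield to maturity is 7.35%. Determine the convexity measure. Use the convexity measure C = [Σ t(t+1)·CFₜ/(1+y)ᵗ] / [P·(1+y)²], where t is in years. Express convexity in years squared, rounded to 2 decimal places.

39.56

With y = 0.0735:
  t   CF        PV=CF/(1+0.0735)^t    t·PV        t(t+1)·PV
  1         4.00         3.7261         3.7261           7.4523
  2         4.00         3.4710         6.9420          20.8261
  3         6.25         5.0521        15.1564          60.6255
  4         6.25         4.7062        18.8249          94.1243
  5         6.25         4.3840        21.9200         131.5198
  6         6.25         4.0838        24.5030         171.5209
  7       106.25        64.6717       452.7022       3,621.6179
  Σ                     90.0950       543.7746       4,107.6866
P = 90.0950.
Convexity = Σ t(t+1)·PV / [P·(1+y)²] = 4,107.6866 / (90.0950 × 1.152402) = 39.56328.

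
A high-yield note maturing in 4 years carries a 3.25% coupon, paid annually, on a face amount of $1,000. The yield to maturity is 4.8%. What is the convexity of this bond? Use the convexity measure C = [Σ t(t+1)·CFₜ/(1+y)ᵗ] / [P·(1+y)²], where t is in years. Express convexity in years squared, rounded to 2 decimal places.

With y = 0.048:
  t   CF        PV=CF/(1+0.048)^t    t·PV        t(t+1)·PV
  1        32.50        31.0115        31.0115          62.0229
  2        32.50        29.5911        59.1822         177.5465
  3        32.50        28.2358        84.7073         338.8291
  4     1,032.50       855.9432     3,423.7727      17,118.8634
  Σ                    944.7815     3,598.6736      17,697.2619
P = 944.7815.
Convexity = Σ t(t+1)·PV / [P·(1+y)²] = 17,697.2619 / (944.7815 × 1.098304) = 17.05502.

17.06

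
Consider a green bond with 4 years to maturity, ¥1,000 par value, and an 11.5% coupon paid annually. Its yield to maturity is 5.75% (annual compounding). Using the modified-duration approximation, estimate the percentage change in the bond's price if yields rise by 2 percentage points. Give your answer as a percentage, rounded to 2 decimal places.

-6.57%

Periodic yield y = 0.0575. Modified duration first:
  t   CF        PV=CF/(1+0.0575)^t    t·PV
  1       115.00       108.7470       108.7470
  2       115.00       102.8341       205.6682
  3       115.00        97.2426       291.7279
  4     1,115.00       891.5657     3,566.2629
  Σ                  1,200.3895     4,172.4060
P = 1,200.3895; D_Mac = 3.47588 yrs; D_mod = 3.47588/(1+0.0575) = 3.28688 yrs.
ΔP/P ≈ -D_mod · Δy = -3.28688 × (+0.02) = -0.065738 = -6.5738%.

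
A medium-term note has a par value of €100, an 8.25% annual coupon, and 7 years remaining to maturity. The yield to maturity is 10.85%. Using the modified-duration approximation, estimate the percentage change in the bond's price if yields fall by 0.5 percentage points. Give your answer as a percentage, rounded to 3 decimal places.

Periodic yield y = 0.1085. Modified duration first:
  t   CF        PV=CF/(1+0.1085)^t    t·PV
  1         8.25         7.4425         7.4425
  2         8.25         6.7140        13.4280
  3         8.25         6.0569        18.1706
  4         8.25         5.4640        21.8560
  5         8.25         4.9292        24.6459
  6         8.25         4.4467        26.6803
  7       108.25        52.6354       368.4479
  Σ                     87.6887       480.6712
P = 87.6887; D_Mac = 5.48157 yrs; D_mod = 5.48157/(1+0.1085) = 4.94503 yrs.
ΔP/P ≈ -D_mod · Δy = -4.94503 × (-0.005) = +0.024725 = +2.4725%.

+2.473%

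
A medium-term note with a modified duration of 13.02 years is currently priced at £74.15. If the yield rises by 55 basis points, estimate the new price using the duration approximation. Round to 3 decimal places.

Duration approximation: ΔP/P ≈ -D_mod · Δy = -13.02 × (+0.0055) = -0.071610.
New price ≈ 74.15 × (1 - 0.071610) = 68.8401185.

£68.840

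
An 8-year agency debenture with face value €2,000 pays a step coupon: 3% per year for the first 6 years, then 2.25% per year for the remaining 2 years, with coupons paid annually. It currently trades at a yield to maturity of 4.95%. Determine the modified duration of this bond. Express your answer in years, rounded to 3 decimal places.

6.824 years

Periodic yield y = 0.0495. First find Macaulay duration:
  t   CF        PV=CF/(1+0.0495)^t    t·PV
  1        60.00        57.1701        57.1701
  2        60.00        54.4736       108.9473
  3        60.00        51.9044       155.7131
  4        60.00        49.4563       197.8251
  5        60.00        47.1237       235.6183
  6        60.00        44.9011       269.4064
  7        45.00        32.0875       224.6123
  8     2,045.00     1,389.4207    11,115.3657
  Σ                  1,726.5373    12,364.6582
P = 1,726.5373; Macaulay duration = 12,364.6582 / 1,726.5373 = 7.16154 years.
Modified duration = D_Mac / (1 + y) = 7.16154 / 1.0495 = 6.82376 years.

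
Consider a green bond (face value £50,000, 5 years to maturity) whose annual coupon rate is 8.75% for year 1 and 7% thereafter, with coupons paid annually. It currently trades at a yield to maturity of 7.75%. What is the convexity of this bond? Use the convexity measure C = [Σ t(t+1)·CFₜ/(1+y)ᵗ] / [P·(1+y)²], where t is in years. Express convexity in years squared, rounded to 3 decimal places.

21.256

With y = 0.0775:
  t   CF        PV=CF/(1+0.0775)^t    t·PV        t(t+1)·PV
  1     4,375.00     4,060.3248     4,060.3248       8,120.6497
  2     3,500.00     3,014.6263     6,029.2526      18,087.7579
  3     3,500.00     2,797.7970     8,393.3911      33,573.5646
  4     3,500.00     2,596.5634    10,386.2535      51,931.2677
  5    53,500.00    36,835.5694   184,177.8471   1,105,067.0829
  Σ                 49,304.8810   213,047.0693   1,216,780.3228
P = 49,304.8810.
Convexity = Σ t(t+1)·PV / [P·(1+y)²] = 1,216,780.3228 / (49,304.8810 × 1.161006) = 21.25630.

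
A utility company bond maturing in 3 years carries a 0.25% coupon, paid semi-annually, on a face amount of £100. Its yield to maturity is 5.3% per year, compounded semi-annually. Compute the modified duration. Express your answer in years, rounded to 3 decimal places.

2.913 years

Periodic yield y = 0.0265. First find Macaulay duration:
  t   CF        PV=CF/(1+0.0265)^t    t·PV
  1        0.125         0.1218         0.1218
  2        0.125         0.1186         0.2373
  3        0.125         0.1156         0.3467
  4        0.125         0.1126         0.4503
  5        0.125         0.1097         0.5484
  6      100.125        85.5833       513.4995
  Σ                     86.1615       515.2040
P = 86.1615; Macaulay duration = 515.2040 / 86.1615 = 5.97952 half-year periods = 2.98976 years.
Modified duration = D_Mac / (1 + y) = 2.98976 / 1.0265 = 2.91257 years.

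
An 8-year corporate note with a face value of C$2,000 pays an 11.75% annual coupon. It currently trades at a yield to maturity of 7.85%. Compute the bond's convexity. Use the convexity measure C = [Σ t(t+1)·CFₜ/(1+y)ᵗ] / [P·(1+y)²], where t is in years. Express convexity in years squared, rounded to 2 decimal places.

With y = 0.0785:
  t   CF        PV=CF/(1+0.0785)^t    t·PV        t(t+1)·PV
  1       235.00       217.8952       217.8952         435.7904
  2       235.00       202.0354       404.0709       1,212.2127
  3       235.00       187.3300       561.9901       2,247.9604
  4       235.00       173.6950       694.7799       3,473.8996
  5       235.00       161.0524       805.2618       4,831.5710
  6       235.00       149.3300       895.9798       6,271.8586
  7       235.00       138.4608       969.2256       7,753.8044
  8     2,235.00     1,221.0019     9,768.0150      87,912.1352
  Σ                  2,450.8007    14,317.2183     114,139.2324
P = 2,450.8007.
Convexity = Σ t(t+1)·PV / [P·(1+y)²] = 114,139.2324 / (2,450.8007 × 1.163162) = 40.03932.

40.04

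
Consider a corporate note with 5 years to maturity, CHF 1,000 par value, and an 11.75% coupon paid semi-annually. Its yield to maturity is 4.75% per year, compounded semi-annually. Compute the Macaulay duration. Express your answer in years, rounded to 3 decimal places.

Periodic yield y = 0.02375. Discount each cash flow and weight by its period:
  t   CF        PV=CF/(1+0.02375)^t    t·PV
  1        58.75        57.3871        57.3871
  2        58.75        56.0557       112.1115
  3        58.75        54.7553       164.2659
  4        58.75        53.4850       213.9401
  5        58.75        52.2442       261.2211
  6        58.75        51.0322       306.1933
  7        58.75        49.8483       348.9382
  8        58.75        48.6919       389.5350
  9        58.75        47.5623       428.0605
  10    1,058.75       837.2483     8,372.4830
  Σ                  1,308.3103    10,654.1357
Price P = Σ PV = 1,308.3103.
Macaulay duration = Σ(t·PV) / P = 10,654.1357 / 1,308.3103 = 8.14343 half-year periods.
In years: 8.14343 / 2 = 4.07172 years.

4.072 years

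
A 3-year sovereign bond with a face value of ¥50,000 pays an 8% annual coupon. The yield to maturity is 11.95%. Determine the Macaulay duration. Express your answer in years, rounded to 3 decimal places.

Periodic yield y = 0.1195. Discount each cash flow and weight by its year:
  t   CF        PV=CF/(1+0.1195)^t    t·PV
  1     4,000.00     3,573.0237     3,573.0237
  2     4,000.00     3,191.6245     6,383.2491
  3    54,000.00    38,487.6563   115,462.9690
  Σ                 45,252.3046   125,419.2418
Price P = Σ PV = 45,252.3046.
Macaulay duration = Σ(t·PV) / P = 125,419.2418 / 45,252.3046 = 2.77155 years.

2.772 years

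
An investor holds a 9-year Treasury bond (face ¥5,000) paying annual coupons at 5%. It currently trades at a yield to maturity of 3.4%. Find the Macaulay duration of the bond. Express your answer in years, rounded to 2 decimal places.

Periodic yield y = 0.034. Discount each cash flow and weight by its year:
  t   CF        PV=CF/(1+0.034)^t    t·PV
  1       250.00       241.7795       241.7795
  2       250.00       233.8293       467.6586
  3       250.00       226.1405       678.4216
  4       250.00       218.7046       874.8183
  5       250.00       211.5131     1,057.5656
  6       250.00       204.5581     1,227.3489
  7       250.00       197.8319     1,384.8230
  8       250.00       191.3268     1,530.6140
  9     5,250.00     3,885.7464    34,971.7177
  Σ                  5,611.4302    42,434.7472
Price P = Σ PV = 5,611.4302.
Macaulay duration = Σ(t·PV) / P = 42,434.7472 / 5,611.4302 = 7.56220 years.

7.56 years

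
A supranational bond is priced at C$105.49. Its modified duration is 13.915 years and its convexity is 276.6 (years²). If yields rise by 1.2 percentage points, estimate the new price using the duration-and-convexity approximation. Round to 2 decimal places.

Duration effect: -D_mod·Δy = -13.915 × (+0.012) = -0.166980
Convexity effect: ½·C·(Δy)² = 0.5 × 276.6 × (0.012)² = +0.0199152
ΔP/P ≈ -0.166980 + 0.0199152 = -0.1470648
New price ≈ 105.49 × (1 - 0.1470648) = 89.976134248.

C$89.98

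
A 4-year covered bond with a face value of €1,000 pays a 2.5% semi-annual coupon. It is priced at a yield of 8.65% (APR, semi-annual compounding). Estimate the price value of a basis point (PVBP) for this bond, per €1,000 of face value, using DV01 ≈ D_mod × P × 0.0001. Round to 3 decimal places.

Periodic yield y = 0.04325.
  t   CF        PV=CF/(1+0.04325)^t    t·PV
  1        12.50        11.9818        11.9818
  2        12.50        11.4851        22.9701
  3        12.50        11.0089        33.0268
  4        12.50        10.5525        42.2101
  5        12.50        10.1151        50.5753
  6        12.50         9.6957        58.1743
  7        12.50         9.2938        65.0563
  8     1,012.50       721.5856     5,772.6852
  Σ                    795.7185     6,056.6797
P = 795.7185; D_Mac = 7.61159 half-year periods = 3.80579 yrs; D_mod = 3.64802 yrs.
DV01 ≈ 3.64802 × 795.7185 × 0.0001 = 0.290279.

€0.290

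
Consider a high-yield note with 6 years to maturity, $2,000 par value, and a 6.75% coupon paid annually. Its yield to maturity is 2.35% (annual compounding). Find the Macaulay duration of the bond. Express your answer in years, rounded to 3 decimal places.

5.228 years

Periodic yield y = 0.0235. Discount each cash flow and weight by its year:
  t   CF        PV=CF/(1+0.0235)^t    t·PV
  1       135.00       131.9003       131.9003
  2       135.00       128.8719       257.7437
  3       135.00       125.9129       377.7387
  4       135.00       123.0219       492.0875
  5       135.00       120.1973       600.9863
  6     2,135.00     1,857.2518    11,143.5110
  Σ                  2,487.1561    13,003.9676
Price P = Σ PV = 2,487.1561.
Macaulay duration = Σ(t·PV) / P = 13,003.9676 / 2,487.1561 = 5.22845 years.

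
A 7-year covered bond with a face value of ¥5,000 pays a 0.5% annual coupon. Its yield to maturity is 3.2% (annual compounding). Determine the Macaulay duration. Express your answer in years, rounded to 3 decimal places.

Periodic yield y = 0.032. Discount each cash flow and weight by its year:
  t   CF        PV=CF/(1+0.032)^t    t·PV
  1        25.00        24.2248        24.2248
  2        25.00        23.4736        46.9473
  3        25.00        22.7458        68.2374
  4        25.00        22.0405        88.1620
  5        25.00        21.3571       106.7853
  6        25.00        20.6948       124.1690
  7     5,025.00     4,030.6787    28,214.7512
  Σ                  4,165.2154    28,673.2769
Price P = Σ PV = 4,165.2154.
Macaulay duration = Σ(t·PV) / P = 28,673.2769 / 4,165.2154 = 6.88398 years.

6.884 years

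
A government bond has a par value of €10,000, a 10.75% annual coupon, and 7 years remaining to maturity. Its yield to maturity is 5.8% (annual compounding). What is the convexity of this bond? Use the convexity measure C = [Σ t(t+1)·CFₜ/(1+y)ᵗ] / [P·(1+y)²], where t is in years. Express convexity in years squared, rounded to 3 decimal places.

With y = 0.058:
  t   CF        PV=CF/(1+0.058)^t    t·PV        t(t+1)·PV
  1     1,075.00     1,016.0681     1,016.0681       2,032.1361
  2     1,075.00       960.3668     1,920.7336       5,762.2007
  3     1,075.00       907.7191     2,723.1572      10,892.6289
  4     1,075.00       857.9575     3,431.8301      17,159.1507
  5     1,075.00       810.9239     4,054.6197      24,327.7184
  6     1,075.00       766.4688     4,598.8126      32,191.6879
  7    11,075.00     7,463.5262    52,244.6833     417,957.4665
  Σ                 12,783.0303    69,989.9046     510,322.9892
P = 12,783.0303.
Convexity = Σ t(t+1)·PV / [P·(1+y)²] = 510,322.9892 / (12,783.0303 × 1.119364) = 35.66482.

35.665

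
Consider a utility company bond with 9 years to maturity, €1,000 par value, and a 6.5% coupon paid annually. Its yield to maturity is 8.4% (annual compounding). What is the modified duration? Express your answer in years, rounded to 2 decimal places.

Periodic yield y = 0.084. First find Macaulay duration:
  t   CF        PV=CF/(1+0.084)^t    t·PV
  1        65.00        59.9631        59.9631
  2        65.00        55.3165       110.6330
  3        65.00        51.0300       153.0900
  4        65.00        47.0756       188.3026
  5        65.00        43.4277       217.1386
  6        65.00        40.0625       240.3748
  7        65.00        36.9580       258.7060
  8        65.00        34.0941       272.7527
  9     1,065.00       515.3308     4,637.9769
  Σ                    883.2583     6,138.9375
P = 883.2583; Macaulay duration = 6,138.9375 / 883.2583 = 6.95033 years.
Modified duration = D_Mac / (1 + y) = 6.95033 / 1.084 = 6.41174 years.

6.41 years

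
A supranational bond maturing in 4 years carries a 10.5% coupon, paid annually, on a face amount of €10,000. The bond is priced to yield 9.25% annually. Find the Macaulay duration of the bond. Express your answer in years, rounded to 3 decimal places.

3.476 years

Periodic yield y = 0.0925. Discount each cash flow and weight by its year:
  t   CF        PV=CF/(1+0.0925)^t    t·PV
  1     1,050.00       961.0984       961.0984
  2     1,050.00       879.7239     1,759.4479
  3     1,050.00       805.2393     2,415.7179
  4    11,050.00     7,756.6911    31,026.7643
  Σ                 10,402.7527    36,163.0285
Price P = Σ PV = 10,402.7527.
Macaulay duration = Σ(t·PV) / P = 36,163.0285 / 10,402.7527 = 3.47629 years.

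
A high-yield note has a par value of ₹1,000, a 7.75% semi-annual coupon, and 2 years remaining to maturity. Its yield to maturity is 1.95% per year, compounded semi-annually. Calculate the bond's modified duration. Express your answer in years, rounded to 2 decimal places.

1.88 years

Periodic yield y = 0.00975. First find Macaulay duration:
  t   CF        PV=CF/(1+0.00975)^t    t·PV
  1        38.75        38.3758        38.3758
  2        38.75        38.0053        76.0106
  3        38.75        37.6383       112.9149
  4     1,038.75       999.2073     3,996.8291
  Σ                  1,113.2267     4,224.1305
P = 1,113.2267; Macaulay duration = 4,224.1305 / 1,113.2267 = 3.79449 half-year periods = 1.89725 years.
Modified duration = D_Mac / (1 + y) = 1.89725 / 1.00975 = 1.87893 years.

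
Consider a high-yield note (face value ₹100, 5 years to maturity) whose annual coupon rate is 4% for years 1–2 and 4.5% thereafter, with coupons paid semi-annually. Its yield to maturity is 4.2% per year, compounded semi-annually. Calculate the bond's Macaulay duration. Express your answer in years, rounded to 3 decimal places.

Periodic yield y = 0.021. Discount each cash flow and weight by its period:
  t   CF        PV=CF/(1+0.021)^t    t·PV
  1         2.00         1.9589         1.9589
  2         2.00         1.9186         3.8371
  3         2.00         1.8791         5.6373
  4         2.00         1.8405         7.3619
  5         2.25         2.0279        10.1397
  6         2.25         1.9862        11.9173
  7         2.25         1.9454        13.6176
  8         2.25         1.9054        15.2429
  9         2.25         1.8662        16.7955
  10      102.25        83.0627       830.6267
  Σ                    100.3907       917.1349
Price P = Σ PV = 100.3907.
Macaulay duration = Σ(t·PV) / P = 917.1349 / 100.3907 = 9.13565 half-year periods.
In years: 9.13565 / 2 = 4.56783 years.

4.568 years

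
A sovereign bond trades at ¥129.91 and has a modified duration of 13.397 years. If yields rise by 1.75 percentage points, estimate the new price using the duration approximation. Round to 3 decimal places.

Duration approximation: ΔP/P ≈ -D_mod · Δy = -13.397 × (+0.0175) = -0.2344475.
New price ≈ 129.91 × (1 - 0.2344475) = 99.452925275.

¥99.453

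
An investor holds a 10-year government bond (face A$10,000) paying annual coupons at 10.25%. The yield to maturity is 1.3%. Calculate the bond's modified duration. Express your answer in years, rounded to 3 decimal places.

7.503 years

Periodic yield y = 0.013. First find Macaulay duration:
  t   CF        PV=CF/(1+0.013)^t    t·PV
  1     1,025.00     1,011.8460     1,011.8460
  2     1,025.00       998.8608     1,997.7216
  3     1,025.00       986.0423     2,958.1268
  4     1,025.00       973.3882     3,893.5529
  5     1,025.00       960.8966     4,804.4828
  6     1,025.00       948.5652     5,691.3913
  7     1,025.00       936.3921     6,554.7448
  8     1,025.00       924.3752     7,395.0019
  9     1,025.00       912.5126     8,212.6132
  10   11,025.00     9,689.1158    96,891.1576
  Σ                 18,341.9947   139,410.6388
P = 18,341.9947; Macaulay duration = 139,410.6388 / 18,341.9947 = 7.60063 years.
Modified duration = D_Mac / (1 + y) = 7.60063 / 1.013 = 7.50309 years.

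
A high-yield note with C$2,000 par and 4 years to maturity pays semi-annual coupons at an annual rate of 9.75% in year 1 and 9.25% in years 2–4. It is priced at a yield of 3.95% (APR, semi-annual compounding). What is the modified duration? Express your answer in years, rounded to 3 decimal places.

Periodic yield y = 0.01975. First find Macaulay duration:
  t   CF        PV=CF/(1+0.01975)^t    t·PV
  1        97.50        95.6117        95.6117
  2        97.50        93.7599       187.5198
  3        92.50        87.2289       261.6868
  4        92.50        85.5395       342.1581
  5        92.50        83.8828       419.4142
  6        92.50        82.2582       493.5495
  7        92.50        80.6651       564.6558
  8     2,092.50     1,789.4343    14,315.4743
  Σ                  2,398.3805    16,680.0702
P = 2,398.3805; Macaulay duration = 16,680.0702 / 2,398.3805 = 6.95472 half-year periods = 3.47736 years.
Modified duration = D_Mac / (1 + y) = 3.47736 / 1.01975 = 3.41001 years.

3.410 years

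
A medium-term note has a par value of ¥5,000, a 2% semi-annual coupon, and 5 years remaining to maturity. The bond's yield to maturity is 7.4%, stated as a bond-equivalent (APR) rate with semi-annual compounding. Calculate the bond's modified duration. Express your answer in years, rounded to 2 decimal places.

4.58 years

Periodic yield y = 0.037. First find Macaulay duration:
  t   CF        PV=CF/(1+0.037)^t    t·PV
  1        50.00        48.2160        48.2160
  2        50.00        46.4957        92.9913
  3        50.00        44.8367       134.5101
  4        50.00        43.2369       172.9478
  5        50.00        41.6943       208.4713
  6        50.00        40.2066       241.2397
  7        50.00        38.7720       271.4043
  8        50.00        37.3887       299.1093
  9        50.00        36.0546       324.4918
  10    5,050.00     3,511.5901    35,115.9009
  Σ                  3,888.4916    36,909.2825
P = 3,888.4916; Macaulay duration = 36,909.2825 / 3,888.4916 = 9.49193 half-year periods = 4.74596 years.
Modified duration = D_Mac / (1 + y) = 4.74596 / 1.037 = 4.57663 years.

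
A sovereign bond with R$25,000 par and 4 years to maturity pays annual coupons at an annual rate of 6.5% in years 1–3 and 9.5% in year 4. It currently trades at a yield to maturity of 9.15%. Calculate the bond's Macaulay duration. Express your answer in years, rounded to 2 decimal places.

3.64 years

Periodic yield y = 0.0915. Discount each cash flow and weight by its year:
  t   CF        PV=CF/(1+0.0915)^t    t·PV
  1     1,625.00     1,488.7769     1,488.7769
  2     1,625.00     1,363.9734     2,727.9467
  3     1,625.00     1,249.6320     3,748.8961
  4    27,375.00    19,286.7552    77,147.0207
  Σ                 23,389.1375    85,112.6404
Price P = Σ PV = 23,389.1375.
Macaulay duration = Σ(t·PV) / P = 85,112.6404 / 23,389.1375 = 3.63898 years.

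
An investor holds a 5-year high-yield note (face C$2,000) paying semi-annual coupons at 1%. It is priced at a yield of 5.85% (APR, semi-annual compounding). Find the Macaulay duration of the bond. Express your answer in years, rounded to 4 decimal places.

Periodic yield y = 0.02925. Discount each cash flow and weight by its period:
  t   CF        PV=CF/(1+0.02925)^t    t·PV
  1        10.00         9.7158         9.7158
  2        10.00         9.4397        18.8794
  3        10.00         9.1714        27.5143
  4        10.00         8.9108        35.6432
  5        10.00         8.6576        43.2878
  6        10.00         8.4115        50.4692
  7        10.00         8.1725        57.2074
  8        10.00         7.9402        63.5218
  9        10.00         7.7146        69.4312
  10    2,010.00     1,506.5630    15,065.6301
  Σ                  1,584.6971    15,441.3002
Price P = Σ PV = 1,584.6971.
Macaulay duration = Σ(t·PV) / P = 15,441.3002 / 1,584.6971 = 9.74401 half-year periods.
In years: 9.74401 / 2 = 4.87200 years.

4.8720 years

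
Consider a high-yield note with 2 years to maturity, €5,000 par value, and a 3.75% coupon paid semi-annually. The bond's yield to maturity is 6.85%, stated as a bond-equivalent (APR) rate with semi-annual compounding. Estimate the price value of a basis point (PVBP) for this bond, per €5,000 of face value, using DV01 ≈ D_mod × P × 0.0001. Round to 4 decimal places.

Periodic yield y = 0.03425.
  t   CF        PV=CF/(1+0.03425)^t    t·PV
  1        93.75        90.6454        90.6454
  2        93.75        87.6436       175.2872
  3        93.75        84.7412       254.2236
  4     5,093.75     4,451.7986    17,807.1944
  Σ                  4,714.8288    18,327.3506
P = 4,714.8288; D_Mac = 3.88717 half-year periods = 1.94359 yrs; D_mod = 1.87922 yrs.
DV01 ≈ 1.87922 × 4,714.8288 × 0.0001 = 0.886021.

€0.8860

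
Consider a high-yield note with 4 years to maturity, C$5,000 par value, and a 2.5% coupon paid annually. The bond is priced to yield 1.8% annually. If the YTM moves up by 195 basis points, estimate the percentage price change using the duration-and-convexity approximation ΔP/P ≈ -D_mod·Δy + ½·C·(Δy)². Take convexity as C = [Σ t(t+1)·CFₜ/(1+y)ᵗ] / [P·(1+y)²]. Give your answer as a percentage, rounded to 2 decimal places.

-7.04%

With y = 0.018:
  t   CF        PV=CF/(1+0.018)^t    t·PV        t(t+1)·PV
  1       125.00       122.7898       122.7898         245.5796
  2       125.00       120.6186       241.2373         723.7119
  3       125.00       118.4859       355.4577       1,421.8308
  4     5,125.00     4,772.0255    19,088.1021      95,440.5104
  Σ                  5,133.9199    19,807.5869      97,831.6327
P = 5,133.9199; D_Mac = 3.85818 yrs; D_mod = 3.78996 yrs; C = 18.38801.
Duration effect: -3.78996 × (+0.0195) = -0.073904
Convexity effect: 0.5 × 18.38801 × (0.0195)² = +0.0034960
ΔP/P ≈ -0.073904 + 0.0034960 = -0.070408 = -7.0408%.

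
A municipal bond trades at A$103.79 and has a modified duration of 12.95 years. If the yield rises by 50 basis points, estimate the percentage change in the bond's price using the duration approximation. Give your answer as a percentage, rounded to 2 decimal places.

Duration approximation: ΔP/P ≈ -D_mod · Δy = -12.95 × (+0.005) = -0.064750.
As a percentage: -6.4750%.

-6.48%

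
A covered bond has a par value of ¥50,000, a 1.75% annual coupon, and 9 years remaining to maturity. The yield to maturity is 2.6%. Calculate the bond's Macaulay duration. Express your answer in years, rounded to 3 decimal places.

8.379 years

Periodic yield y = 0.026. Discount each cash flow and weight by its year:
  t   CF        PV=CF/(1+0.026)^t    t·PV
  1       875.00       852.8265       852.8265
  2       875.00       831.2149     1,662.4298
  3       875.00       810.1510     2,430.4530
  4       875.00       789.6209     3,158.4834
  5       875.00       769.6110     3,848.0548
  6       875.00       750.1082     4,500.6489
  7       875.00       731.0996     5,117.6970
  8       875.00       712.5727     5,700.5814
  9    50,875.00    40,381.1028   363,429.9252
  Σ                 46,628.3075   390,701.1002
Price P = Σ PV = 46,628.3075.
Macaulay duration = Σ(t·PV) / P = 390,701.1002 / 46,628.3075 = 8.37905 years.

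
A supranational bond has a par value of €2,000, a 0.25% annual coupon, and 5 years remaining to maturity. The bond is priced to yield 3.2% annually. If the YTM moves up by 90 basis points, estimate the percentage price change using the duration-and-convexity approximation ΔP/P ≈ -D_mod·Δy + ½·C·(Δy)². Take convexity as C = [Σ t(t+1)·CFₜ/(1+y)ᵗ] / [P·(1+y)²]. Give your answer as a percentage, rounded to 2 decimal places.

With y = 0.032:
  t   CF        PV=CF/(1+0.032)^t    t·PV        t(t+1)·PV
  1         5.00         4.8450         4.8450           9.6899
  2         5.00         4.6947         9.3895          28.1684
  3         5.00         4.5492        13.6475          54.5899
  4         5.00         4.4081        17.6324          88.1620
  5     2,005.00     1,712.8364     8,564.1821      51,385.0928
  Σ                  1,731.3334     8,609.6964      51,565.7029
P = 1,731.3334; D_Mac = 4.97287 yrs; D_mod = 4.81867 yrs; C = 27.96539.
Duration effect: -4.81867 × (+0.009) = -0.043368
Convexity effect: 0.5 × 27.96539 × (0.009)² = +0.0011326
ΔP/P ≈ -0.043368 + 0.0011326 = -0.042235 = -4.2235%.

-4.22%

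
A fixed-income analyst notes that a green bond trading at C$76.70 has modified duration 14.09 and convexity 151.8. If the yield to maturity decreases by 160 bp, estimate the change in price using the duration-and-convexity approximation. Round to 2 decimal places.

Duration effect: -D_mod·Δy = -14.09 × (-0.016) = +0.225440
Convexity effect: ½·C·(Δy)² = 0.5 × 151.8 × (-0.016)² = +0.0194304
ΔP/P ≈ +0.225440 + 0.0194304 = +0.2448704
ΔP ≈ 76.70 × (+0.2448704) = +18.78155968.

+C$18.78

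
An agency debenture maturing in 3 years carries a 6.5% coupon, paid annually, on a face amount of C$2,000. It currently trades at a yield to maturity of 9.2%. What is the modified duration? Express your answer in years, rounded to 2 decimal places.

2.58 years

Periodic yield y = 0.092. First find Macaulay duration:
  t   CF        PV=CF/(1+0.092)^t    t·PV
  1       130.00       119.0476       119.0476
  2       130.00       109.0180       218.0359
  3     2,130.00     1,635.7303     4,907.1908
  Σ                  1,863.7958     5,244.2743
P = 1,863.7958; Macaulay duration = 5,244.2743 / 1,863.7958 = 2.81376 years.
Modified duration = D_Mac / (1 + y) = 2.81376 / 1.092 = 2.57670 years.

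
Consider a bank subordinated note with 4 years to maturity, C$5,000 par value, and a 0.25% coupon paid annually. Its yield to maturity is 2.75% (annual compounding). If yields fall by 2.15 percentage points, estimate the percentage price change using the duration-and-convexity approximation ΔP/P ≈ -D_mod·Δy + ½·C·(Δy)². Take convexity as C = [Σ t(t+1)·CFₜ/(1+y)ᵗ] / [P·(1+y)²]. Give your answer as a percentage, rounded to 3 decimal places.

+8.772%

With y = 0.0275:
  t   CF        PV=CF/(1+0.0275)^t    t·PV        t(t+1)·PV
  1        12.50        12.1655        12.1655          24.3309
  2        12.50        11.8399        23.6797          71.0391
  3        12.50        11.5230        34.5689         138.2757
  4     5,012.50     4,497.0432    17,988.1730      89,940.8648
  Σ                  4,532.5715    18,058.5870      90,174.5105
P = 4,532.5715; D_Mac = 3.98418 yrs; D_mod = 3.87755 yrs; C = 18.84410.
Duration effect: -3.87755 × (-0.0215) = +0.083367
Convexity effect: 0.5 × 18.84410 × (-0.0215)² = +0.0043553
ΔP/P ≈ +0.083367 + 0.0043553 = +0.087723 = +8.7723%.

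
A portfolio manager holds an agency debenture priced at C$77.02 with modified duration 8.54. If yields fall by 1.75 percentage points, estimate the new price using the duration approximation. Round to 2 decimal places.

C$88.53

Duration approximation: ΔP/P ≈ -D_mod · Δy = -8.54 × (-0.0175) = +0.149450.
New price ≈ 77.02 × (1 + 0.149450) = 88.530639.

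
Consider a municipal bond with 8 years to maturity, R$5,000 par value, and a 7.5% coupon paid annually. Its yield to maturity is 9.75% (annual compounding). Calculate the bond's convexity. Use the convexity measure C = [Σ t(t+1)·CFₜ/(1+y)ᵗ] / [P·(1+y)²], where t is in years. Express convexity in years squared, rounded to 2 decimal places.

41.94

With y = 0.0975:
  t   CF        PV=CF/(1+0.0975)^t    t·PV        t(t+1)·PV
  1       375.00       341.6856       341.6856         683.3713
  2       375.00       311.3309       622.6618       1,867.9853
  3       375.00       283.6728       851.0184       3,404.0735
  4       375.00       258.4718     1,033.8872       5,169.4358
  5       375.00       235.5096     1,177.5480       7,065.2881
  6       375.00       214.5873     1,287.5240       9,012.6682
  7       375.00       195.5238     1,368.6664      10,949.3312
  8     5,375.00     2,553.5375    20,428.2999     183,854.6988
  Σ                  4,394.3193    27,111.2913     222,006.8523
P = 4,394.3193.
Convexity = Σ t(t+1)·PV / [P·(1+y)²] = 222,006.8523 / (4,394.3193 × 1.204506) = 41.94360.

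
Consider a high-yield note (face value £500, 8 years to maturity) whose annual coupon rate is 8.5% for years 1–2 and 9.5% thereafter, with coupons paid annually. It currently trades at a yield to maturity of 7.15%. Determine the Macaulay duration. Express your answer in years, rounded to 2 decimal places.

6.16 years

Periodic yield y = 0.0715. Discount each cash flow and weight by its year:
  t   CF        PV=CF/(1+0.0715)^t    t·PV
  1        42.50        39.6640        39.6640
  2        42.50        37.0173        74.0346
  3        47.50        38.6115       115.8346
  4        47.50        36.0350       144.1401
  5        47.50        33.6305       168.1523
  6        47.50        31.3863       188.3180
  7        47.50        29.2920       205.0437
  8       547.50       315.0988     2,520.7902
  Σ                    560.7354     3,455.9775
Price P = Σ PV = 560.7354.
Macaulay duration = Σ(t·PV) / P = 3,455.9775 / 560.7354 = 6.16329 years.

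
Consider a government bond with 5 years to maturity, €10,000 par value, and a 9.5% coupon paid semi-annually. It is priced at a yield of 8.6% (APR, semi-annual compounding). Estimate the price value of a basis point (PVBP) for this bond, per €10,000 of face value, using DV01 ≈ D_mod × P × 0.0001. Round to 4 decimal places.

Periodic yield y = 0.043.
  t   CF        PV=CF/(1+0.043)^t    t·PV
  1       475.00       455.4171       455.4171
  2       475.00       436.6415       873.2830
  3       475.00       418.6400     1,255.9199
  4       475.00       401.3806     1,605.5224
  5       475.00       384.8328     1,924.1639
  6       475.00       368.9672     2,213.8032
  7       475.00       353.7557     2,476.2899
  8       475.00       339.1713     2,713.3707
  9       475.00       325.1882     2,926.6942
  10   10,475.00     6,875.6055    68,756.0545
  Σ                 10,359.5998    85,200.5188
P = 10,359.5998; D_Mac = 8.22431 half-year periods = 4.11215 yrs; D_mod = 3.94262 yrs.
DV01 ≈ 3.94262 × 10,359.5998 × 0.0001 = 4.084397.

€4.0844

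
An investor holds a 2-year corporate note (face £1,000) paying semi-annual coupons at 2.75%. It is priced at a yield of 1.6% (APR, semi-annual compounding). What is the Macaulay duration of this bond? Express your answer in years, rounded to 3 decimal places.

Periodic yield y = 0.008. Discount each cash flow and weight by its period:
  t   CF        PV=CF/(1+0.008)^t    t·PV
  1        13.75        13.6409        13.6409
  2        13.75        13.5326        27.0652
  3        13.75        13.4252        40.2756
  4     1,013.75       981.9486     3,927.7943
  Σ                  1,022.5473     4,008.7760
Price P = Σ PV = 1,022.5473.
Macaulay duration = Σ(t·PV) / P = 4,008.7760 / 1,022.5473 = 3.92038 half-year periods.
In years: 3.92038 / 2 = 1.96019 years.

1.960 years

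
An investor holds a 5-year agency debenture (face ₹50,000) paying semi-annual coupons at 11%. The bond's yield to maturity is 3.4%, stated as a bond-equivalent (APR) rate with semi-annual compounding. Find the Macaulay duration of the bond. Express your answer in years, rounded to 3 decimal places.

4.136 years

Periodic yield y = 0.017. Discount each cash flow and weight by its period:
  t   CF        PV=CF/(1+0.017)^t    t·PV
  1     2,750.00     2,704.0315     2,704.0315
  2     2,750.00     2,658.8313     5,317.6627
  3     2,750.00     2,614.3868     7,843.1603
  4     2,750.00     2,570.6851    10,282.7404
  5     2,750.00     2,527.7140    12,638.5699
  6     2,750.00     2,485.4611    14,912.7668
  7     2,750.00     2,443.9146    17,107.4021
  8     2,750.00     2,403.0625    19,224.5002
  9     2,750.00     2,362.8933    21,266.0400
  10   52,750.00    44,566.9522   445,669.5217
  Σ                 67,337.9324   556,966.3956
Price P = Σ PV = 67,337.9324.
Macaulay duration = Σ(t·PV) / P = 556,966.3956 / 67,337.9324 = 8.27121 half-year periods.
In years: 8.27121 / 2 = 4.13561 years.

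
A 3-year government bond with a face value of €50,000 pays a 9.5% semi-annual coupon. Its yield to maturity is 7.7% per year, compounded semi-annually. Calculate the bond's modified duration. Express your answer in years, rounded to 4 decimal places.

Periodic yield y = 0.0385. First find Macaulay duration:
  t   CF        PV=CF/(1+0.0385)^t    t·PV
  1     2,375.00     2,286.9523     2,286.9523
  2     2,375.00     2,202.1688     4,404.3377
  3     2,375.00     2,120.5285     6,361.5855
  4     2,375.00     2,041.9148     8,167.6591
  5     2,375.00     1,966.2155     9,831.0774
  6    52,375.00    41,752.7448   250,516.4686
  Σ                 52,370.5247   281,568.0806
P = 52,370.5247; Macaulay duration = 281,568.0806 / 52,370.5247 = 5.37646 half-year periods = 2.68823 years.
Modified duration = D_Mac / (1 + y) = 2.68823 / 1.0385 = 2.58857 years.

2.5886 years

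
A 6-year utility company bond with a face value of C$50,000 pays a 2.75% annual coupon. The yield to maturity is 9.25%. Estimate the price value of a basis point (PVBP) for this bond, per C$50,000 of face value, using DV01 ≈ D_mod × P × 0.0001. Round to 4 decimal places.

Periodic yield y = 0.0925.
  t   CF        PV=CF/(1+0.0925)^t    t·PV
  1     1,375.00     1,258.5812     1,258.5812
  2     1,375.00     1,152.0194     2,304.0389
  3     1,375.00     1,054.4800     3,163.4401
  4     1,375.00       965.1991     3,860.7965
  5     1,375.00       883.4775     4,417.3873
  6    51,375.00    30,215.0391   181,290.2348
  Σ                 35,528.7964   196,294.4787
P = 35,528.7964; D_Mac = 5.52494 yrs; D_mod = 5.05715 yrs.
DV01 ≈ 5.05715 × 35,528.7964 × 0.0001 = 17.967458.

C$17.9675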